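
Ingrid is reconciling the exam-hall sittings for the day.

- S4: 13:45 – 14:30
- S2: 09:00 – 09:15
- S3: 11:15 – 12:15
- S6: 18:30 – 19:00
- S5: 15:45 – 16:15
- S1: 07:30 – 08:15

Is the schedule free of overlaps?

Yes

Sorted by start: S1, S2, S3, S4, S5, S6.
S2 starts after S1 ends, so S1 has no further overlaps.
S3 starts after S2 ends, so S2 has no further overlaps.
S4 starts after S3 ends, so S3 has no further overlaps.
S5 starts after S4 ends, so S4 has no further overlaps.
S6 starts after S5 ends.
Every pair is clear; the schedule has no overlaps.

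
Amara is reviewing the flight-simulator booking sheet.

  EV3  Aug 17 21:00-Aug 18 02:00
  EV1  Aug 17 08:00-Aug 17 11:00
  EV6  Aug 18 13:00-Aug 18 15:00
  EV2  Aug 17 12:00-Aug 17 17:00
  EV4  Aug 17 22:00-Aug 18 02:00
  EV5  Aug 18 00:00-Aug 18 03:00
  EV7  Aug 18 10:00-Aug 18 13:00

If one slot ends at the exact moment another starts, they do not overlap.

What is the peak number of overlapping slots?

3

Walk through starts and ends in time order (an end at T is processed before a start at T):
Aug 17 08:00 start EV1 → 1
Aug 17 11:00 end EV1 → 0
Aug 17 12:00 start EV2 → 1
Aug 17 17:00 end EV2 → 0
Aug 17 21:00 start EV3 → 1
Aug 17 22:00 start EV4 → 2
Aug 18 00:00 start EV5 → 3
Aug 18 02:00 end EV3 → 2
Aug 18 02:00 end EV4 → 1
Aug 18 03:00 end EV5 → 0
Aug 18 10:00 start EV7 → 1
Aug 18 13:00 end EV7 → 0
Aug 18 13:00 start EV6 → 1
Aug 18 15:00 end EV6 → 0
Peak is 3, at Aug 18 00:00 (EV3, EV4, EV5).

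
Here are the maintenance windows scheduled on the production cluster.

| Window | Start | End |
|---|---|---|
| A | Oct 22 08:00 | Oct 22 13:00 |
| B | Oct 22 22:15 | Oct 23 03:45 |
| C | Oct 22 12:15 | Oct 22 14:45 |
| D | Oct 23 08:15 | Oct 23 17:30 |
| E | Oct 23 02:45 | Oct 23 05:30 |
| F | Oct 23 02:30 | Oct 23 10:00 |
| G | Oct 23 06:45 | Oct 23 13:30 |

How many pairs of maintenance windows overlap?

7

Two intervals overlap when each starts before the other ends.
Sorted by start: A, C, B, F, E, G, D.
C starts before A ends → A and C overlap.
B starts after A ends, so A has no further overlaps.
B starts after C ends, so C has no further overlaps.
F starts before B ends → B and F overlap.
E starts before B ends → B and E overlap.
G starts after B ends, so B has no further overlaps.
E starts before F ends → F and E overlap.
G starts before F ends → F and G overlap.
D starts before F ends → F and D overlap.
G starts after E ends, so E has no further overlaps.
D starts before G ends → G and D overlap.
Overlapping pairs: A & C, B & E, B & F, D & F, D & G, E & F, F & G — 7 in total.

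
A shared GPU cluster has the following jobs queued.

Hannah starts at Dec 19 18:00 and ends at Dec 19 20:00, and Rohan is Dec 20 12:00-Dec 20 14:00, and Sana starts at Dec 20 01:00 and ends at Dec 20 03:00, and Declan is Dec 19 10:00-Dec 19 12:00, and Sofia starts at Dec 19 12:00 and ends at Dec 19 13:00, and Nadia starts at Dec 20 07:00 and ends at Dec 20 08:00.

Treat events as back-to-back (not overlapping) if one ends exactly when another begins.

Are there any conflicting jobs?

Check each pair: they overlap iff neither finishes before the other starts.
Sorted by start: Declan, Sofia, Hannah, Sana, Nadia, Rohan.
Sofia starts exactly when Declan ends (back-to-back, no overlap); Declan is clear from here.
Hannah starts after Sofia ends; Sofia is clear from here.
Sana starts after Hannah ends; Hannah is clear from here.
Nadia starts after Sana ends; Sana is clear from here.
Rohan starts after Nadia ends.
Every pair is clear; the schedule has no overlaps.

No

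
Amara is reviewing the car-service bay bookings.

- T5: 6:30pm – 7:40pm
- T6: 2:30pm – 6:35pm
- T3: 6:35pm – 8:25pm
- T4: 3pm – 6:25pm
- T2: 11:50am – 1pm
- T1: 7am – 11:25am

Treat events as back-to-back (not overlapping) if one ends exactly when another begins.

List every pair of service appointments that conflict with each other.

T3 & T5, T4 & T6, T5 & T6

Sorted by start: T1, T2, T6, T4, T5, T3.
T2 starts after T1 ends, so T1 has no further overlaps.
T6 starts after T2 ends, so T2 has no further overlaps.
T4 starts before T6 ends → T6 and T4 overlap.
T5 starts before T6 ends → T6 and T5 overlap.
T3 starts exactly when T6 ends (back-to-back, no overlap).
T5 starts after T4 ends, so T4 has no further overlaps.
T3 starts before T5 ends → T5 and T3 overlap.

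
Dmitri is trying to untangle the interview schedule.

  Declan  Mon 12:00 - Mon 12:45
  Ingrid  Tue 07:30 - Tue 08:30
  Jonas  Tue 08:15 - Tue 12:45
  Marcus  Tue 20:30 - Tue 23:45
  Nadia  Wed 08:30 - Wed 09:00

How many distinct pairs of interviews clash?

1

Two intervals overlap when each starts before the other ends.
Sorted by start: Declan, Ingrid, Jonas, Marcus, Nadia.
Ingrid starts after Declan ends, so Declan has no further overlaps.
Jonas starts before Ingrid ends → Ingrid and Jonas overlap.
Marcus starts after Ingrid ends, so Ingrid has no further overlaps.
Marcus starts after Jonas ends, so Jonas has no further overlaps.
Nadia starts after Marcus ends.
Overlapping pairs: Ingrid & Jonas — 1 in total.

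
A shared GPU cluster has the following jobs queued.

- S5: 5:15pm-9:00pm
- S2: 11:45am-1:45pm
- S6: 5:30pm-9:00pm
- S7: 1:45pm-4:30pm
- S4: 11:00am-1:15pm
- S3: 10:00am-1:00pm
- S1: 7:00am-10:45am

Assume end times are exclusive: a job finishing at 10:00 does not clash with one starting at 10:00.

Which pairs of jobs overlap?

Sorted by start: S1, S3, S4, S2, S7, S5, S6.
S3 starts before S1 ends → S1 and S3 overlap.
S4 starts after S1 ends, so S1 has no further overlaps.
S4 starts before S3 ends → S3 and S4 overlap.
S2 starts before S3 ends → S3 and S2 overlap.
S7 starts after S3 ends, so S3 has no further overlaps.
S2 starts before S4 ends → S4 and S2 overlap.
S7 starts after S4 ends, so S4 has no further overlaps.
S7 starts exactly when S2 ends (back-to-back, no overlap), so S2 has no further overlaps.
S5 starts after S7 ends, so S7 has no further overlaps.
S6 starts before S5 ends → S5 and S6 overlap.

S1 & S3, S2 & S3, S2 & S4, S3 & S4, S5 & S6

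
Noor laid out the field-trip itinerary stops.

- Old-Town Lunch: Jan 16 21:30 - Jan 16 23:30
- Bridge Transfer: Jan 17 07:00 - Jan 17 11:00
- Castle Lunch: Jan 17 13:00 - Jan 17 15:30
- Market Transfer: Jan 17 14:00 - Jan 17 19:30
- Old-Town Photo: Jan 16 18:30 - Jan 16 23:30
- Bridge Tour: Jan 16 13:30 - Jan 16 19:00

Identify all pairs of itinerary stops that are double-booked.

Bridge Tour & Old-Town Photo, Castle Lunch & Market Transfer, Old-Town Lunch & Old-Town Photo

Sorted by start: Bridge Tour, Old-Town Photo, Old-Town Lunch, Bridge Transfer, Castle Lunch, Market Transfer.
Old-Town Photo starts before Bridge Tour ends → Bridge Tour and Old-Town Photo overlap.
Old-Town Lunch starts after Bridge Tour ends; Bridge Tour is clear from here.
Old-Town Lunch starts before Old-Town Photo ends → Old-Town Photo and Old-Town Lunch overlap.
Bridge Transfer starts after Old-Town Photo ends; Old-Town Photo is clear from here.
Bridge Transfer starts after Old-Town Lunch ends; Old-Town Lunch is clear from here.
Castle Lunch starts after Bridge Transfer ends; Bridge Transfer is clear from here.
Market Transfer starts before Castle Lunch ends → Castle Lunch and Market Transfer overlap.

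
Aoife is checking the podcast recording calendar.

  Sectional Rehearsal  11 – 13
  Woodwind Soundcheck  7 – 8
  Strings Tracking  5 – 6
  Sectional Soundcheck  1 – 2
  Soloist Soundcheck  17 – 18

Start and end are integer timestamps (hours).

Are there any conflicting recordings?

No

Two intervals overlap when each starts before the other ends.
Sorted by start: Sectional Soundcheck, Strings Tracking, Woodwind Soundcheck, Sectional Rehearsal, Soloist Soundcheck.
Strings Tracking starts after Sectional Soundcheck ends, so nothing later overlaps Sectional Soundcheck either.
Woodwind Soundcheck starts after Strings Tracking ends, so nothing later overlaps Strings Tracking either.
Sectional Rehearsal starts after Woodwind Soundcheck ends, so nothing later overlaps Woodwind Soundcheck either.
Soloist Soundcheck starts after Sectional Rehearsal ends.
Every pair is clear; the schedule has no overlaps.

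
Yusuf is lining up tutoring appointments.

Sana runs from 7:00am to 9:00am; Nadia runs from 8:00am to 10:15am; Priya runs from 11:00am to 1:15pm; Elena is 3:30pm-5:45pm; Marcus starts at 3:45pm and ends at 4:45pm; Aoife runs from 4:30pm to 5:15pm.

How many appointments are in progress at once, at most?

Sweep the timeline, counting +1 at each start and −1 at each end (ends before starts at a tie):
7:00am start Sana → 1
8:00am start Nadia → 2
9:00am end Sana → 1
10:15am end Nadia → 0
11:00am start Priya → 1
1:15pm end Priya → 0
3:30pm start Elena → 1
3:45pm start Marcus → 2
4:30pm start Aoife → 3
4:45pm end Marcus → 2
5:15pm end Aoife → 1
5:45pm end Elena → 0
Peak is 3, at 4:30pm (Aoife, Elena, Marcus).

3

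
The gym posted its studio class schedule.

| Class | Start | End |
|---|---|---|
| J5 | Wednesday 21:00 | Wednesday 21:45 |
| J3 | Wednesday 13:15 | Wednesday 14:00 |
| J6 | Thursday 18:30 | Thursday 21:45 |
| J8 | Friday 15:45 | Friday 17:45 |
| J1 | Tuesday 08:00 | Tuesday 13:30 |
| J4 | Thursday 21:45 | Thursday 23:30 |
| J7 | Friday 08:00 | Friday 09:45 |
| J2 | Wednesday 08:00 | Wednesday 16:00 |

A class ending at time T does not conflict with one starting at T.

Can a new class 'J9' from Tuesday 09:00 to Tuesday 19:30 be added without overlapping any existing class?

J1: starts Tuesday 08:00 before J9 ends Tuesday 19:30, and ends Tuesday 13:30 after J9 starts Tuesday 09:00 → overlap.
J2: starts Wednesday 08:00 at or after J9 ends Tuesday 19:30 → clear.
J3: starts Wednesday 13:15 at or after J9 ends Tuesday 19:30 → clear.
J5: starts Wednesday 21:00 at or after J9 ends Tuesday 19:30 → clear.
J6: starts Thursday 18:30 at or after J9 ends Tuesday 19:30 → clear.
J4: starts Thursday 21:45 at or after J9 ends Tuesday 19:30 → clear.
J7: starts Friday 08:00 at or after J9 ends Tuesday 19:30 → clear.
J8: starts Friday 15:45 at or after J9 ends Tuesday 19:30 → clear.
J9 overlaps J1.

No — it overlaps J1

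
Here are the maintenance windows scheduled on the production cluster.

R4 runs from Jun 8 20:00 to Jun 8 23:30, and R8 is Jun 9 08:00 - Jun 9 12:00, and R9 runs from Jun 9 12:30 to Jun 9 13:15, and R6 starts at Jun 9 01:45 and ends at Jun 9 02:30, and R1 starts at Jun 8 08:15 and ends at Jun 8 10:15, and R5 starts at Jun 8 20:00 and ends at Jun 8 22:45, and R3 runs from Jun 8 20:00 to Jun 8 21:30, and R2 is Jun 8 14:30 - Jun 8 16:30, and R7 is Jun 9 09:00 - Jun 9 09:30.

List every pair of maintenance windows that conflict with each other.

Sorted by start: R1, R2, R3, R4, R5, R6, R8, R7, R9.
R2 starts after R1 ends — done with R1.
R3 starts after R2 ends — done with R2.
R4 starts before R3 ends → R3 and R4 overlap.
R5 starts before R3 ends → R3 and R5 overlap.
R6 starts after R3 ends — done with R3.
R5 starts before R4 ends → R4 and R5 overlap.
R6 starts after R4 ends — done with R4.
R6 starts after R5 ends — done with R5.
R8 starts after R6 ends — done with R6.
R7 starts before R8 ends → R8 and R7 overlap.
R9 starts after R8 ends.
R9 starts after R7 ends.

R3 & R4, R3 & R5, R4 & R5, R7 & R8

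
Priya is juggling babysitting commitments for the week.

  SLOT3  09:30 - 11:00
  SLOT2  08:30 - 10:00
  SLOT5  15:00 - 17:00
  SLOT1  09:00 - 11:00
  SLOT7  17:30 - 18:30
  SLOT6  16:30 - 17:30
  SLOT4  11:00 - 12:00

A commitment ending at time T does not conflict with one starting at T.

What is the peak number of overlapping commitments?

3

Sort all start/end points and keep a running count:
08:30 start SLOT2 → 1
09:00 start SLOT1 → 2
09:30 start SLOT3 → 3
10:00 end SLOT2 → 2
11:00 end SLOT1 → 1
11:00 end SLOT3 → 0
11:00 start SLOT4 → 1
12:00 end SLOT4 → 0
15:00 start SLOT5 → 1
16:30 start SLOT6 → 2
17:00 end SLOT5 → 1
17:30 end SLOT6 → 0
17:30 start SLOT7 → 1
18:30 end SLOT7 → 0
Peak is 3, at 09:30 (SLOT1, SLOT2, SLOT3).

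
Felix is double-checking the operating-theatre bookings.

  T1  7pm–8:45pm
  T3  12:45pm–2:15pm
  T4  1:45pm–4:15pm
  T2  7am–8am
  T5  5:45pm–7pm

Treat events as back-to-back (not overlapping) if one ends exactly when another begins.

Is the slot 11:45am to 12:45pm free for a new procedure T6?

T2: ends 8am at or before T6 starts 11:45am → clear.
T3: starts 12:45pm at or after T6 ends 12:45pm → clear.
T4: starts 1:45pm at or after T6 ends 12:45pm → clear.
T5: starts 5:45pm at or after T6 ends 12:45pm → clear.
T1: starts 7pm at or after T6 ends 12:45pm → clear.

Yes — the slot is free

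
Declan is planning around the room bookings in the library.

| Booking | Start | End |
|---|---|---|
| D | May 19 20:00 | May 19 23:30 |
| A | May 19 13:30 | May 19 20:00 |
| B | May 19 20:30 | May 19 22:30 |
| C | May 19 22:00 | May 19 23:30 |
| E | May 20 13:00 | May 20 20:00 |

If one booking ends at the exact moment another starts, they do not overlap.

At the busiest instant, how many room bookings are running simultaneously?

3

Sort all start/end points and keep a running count:
May 19 13:30 start A → 1
May 19 20:00 end A → 0
May 19 20:00 start D → 1
May 19 20:30 start B → 2
May 19 22:00 start C → 3
May 19 22:30 end B → 2
May 19 23:30 end C → 1
May 19 23:30 end D → 0
May 20 13:00 start E → 1
May 20 20:00 end E → 0
Peak is 3, at May 19 22:00 (B, C, D).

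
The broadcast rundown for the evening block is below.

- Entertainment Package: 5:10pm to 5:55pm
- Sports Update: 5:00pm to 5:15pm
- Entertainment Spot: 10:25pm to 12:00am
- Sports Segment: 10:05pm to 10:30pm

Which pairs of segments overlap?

Entertainment Package & Sports Update, Entertainment Spot & Sports Segment

Sorted by start: Sports Update, Entertainment Package, Sports Segment, Entertainment Spot.
Entertainment Package starts before Sports Update ends → Sports Update and Entertainment Package overlap.
Sports Segment starts after Sports Update ends; Sports Update is clear from here.
Sports Segment starts after Entertainment Package ends; Entertainment Package is clear from here.
Entertainment Spot starts before Sports Segment ends → Sports Segment and Entertainment Spot overlap.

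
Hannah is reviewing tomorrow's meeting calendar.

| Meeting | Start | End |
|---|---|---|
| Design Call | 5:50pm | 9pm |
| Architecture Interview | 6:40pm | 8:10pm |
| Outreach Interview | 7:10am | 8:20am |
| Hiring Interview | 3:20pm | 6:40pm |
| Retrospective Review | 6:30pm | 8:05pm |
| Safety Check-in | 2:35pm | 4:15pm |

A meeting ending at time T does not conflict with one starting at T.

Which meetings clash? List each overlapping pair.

Sorted by start: Outreach Interview, Safety Check-in, Hiring Interview, Design Call, Retrospective Review, Architecture Interview.
Safety Check-in starts after Outreach Interview ends, so nothing later overlaps Outreach Interview either.
Hiring Interview starts before Safety Check-in ends → Safety Check-in and Hiring Interview overlap.
Design Call starts after Safety Check-in ends, so nothing later overlaps Safety Check-in either.
Design Call starts before Hiring Interview ends → Hiring Interview and Design Call overlap.
Retrospective Review starts before Hiring Interview ends → Hiring Interview and Retrospective Review overlap.
Architecture Interview starts exactly when Hiring Interview ends (back-to-back, no overlap).
Retrospective Review starts before Design Call ends → Design Call and Retrospective Review overlap.
Architecture Interview starts before Design Call ends → Design Call and Architecture Interview overlap.
Architecture Interview starts before Retrospective Review ends → Retrospective Review and Architecture Interview overlap.

Architecture Interview & Design Call, Architecture Interview & Retrospective Review, Design Call & Hiring Interview, Design Call & Retrospective Review, Hiring Interview & Retrospective Review, Hiring Interview & Safety Check-in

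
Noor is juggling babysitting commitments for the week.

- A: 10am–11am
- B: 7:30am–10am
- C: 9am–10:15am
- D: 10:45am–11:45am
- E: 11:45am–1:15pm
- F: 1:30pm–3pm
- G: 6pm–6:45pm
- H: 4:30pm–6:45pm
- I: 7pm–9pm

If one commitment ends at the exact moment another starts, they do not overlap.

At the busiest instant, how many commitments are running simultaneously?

Walk through starts and ends in time order (an end at T is processed before a start at T):
7:30am start B → 1
9am start C → 2
10am end B → 1
10am start A → 2
10:15am end C → 1
10:45am start D → 2
11am end A → 1
11:45am end D → 0
11:45am start E → 1
1:15pm end E → 0
1:30pm start F → 1
3pm end F → 0
4:30pm start H → 1
6pm start G → 2
6:45pm end G → 1
6:45pm end H → 0
7pm start I → 1
9pm end I → 0
Peak is 2, at 9am (B, C).

2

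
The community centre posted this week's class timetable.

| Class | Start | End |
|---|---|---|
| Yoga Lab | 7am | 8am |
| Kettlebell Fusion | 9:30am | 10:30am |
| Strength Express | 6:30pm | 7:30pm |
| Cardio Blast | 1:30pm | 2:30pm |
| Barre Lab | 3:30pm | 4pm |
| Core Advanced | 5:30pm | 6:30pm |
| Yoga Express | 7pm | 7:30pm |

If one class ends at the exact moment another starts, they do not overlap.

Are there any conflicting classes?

Check each pair: they overlap iff neither finishes before the other starts.
Sorted by start: Yoga Lab, Kettlebell Fusion, Cardio Blast, Barre Lab, Core Advanced, Strength Express, Yoga Express.
Kettlebell Fusion starts after Yoga Lab ends, so Yoga Lab has no further overlaps.
Cardio Blast starts after Kettlebell Fusion ends, so Kettlebell Fusion has no further overlaps.
Barre Lab starts after Cardio Blast ends, so Cardio Blast has no further overlaps.
Core Advanced starts after Barre Lab ends, so Barre Lab has no further overlaps.
Strength Express starts exactly when Core Advanced ends (back-to-back, no overlap), so Core Advanced has no further overlaps.
Yoga Express starts before Strength Express ends → Strength Express and Yoga Express overlap.
That's a conflict, so the schedule is not conflict-free.

Yes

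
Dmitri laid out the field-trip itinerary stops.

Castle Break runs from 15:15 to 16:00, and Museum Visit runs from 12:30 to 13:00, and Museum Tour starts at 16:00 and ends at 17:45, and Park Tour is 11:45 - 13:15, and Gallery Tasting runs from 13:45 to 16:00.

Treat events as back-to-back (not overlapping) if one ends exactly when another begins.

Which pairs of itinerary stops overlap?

Castle Break & Gallery Tasting, Museum Visit & Park Tour

Two intervals overlap when each starts before the other ends.
Sorted by start: Park Tour, Museum Visit, Gallery Tasting, Castle Break, Museum Tour.
Museum Visit starts before Park Tour ends → Park Tour and Museum Visit overlap.
Gallery Tasting starts after Park Tour ends, so Park Tour has no further overlaps.
Gallery Tasting starts after Museum Visit ends, so Museum Visit has no further overlaps.
Castle Break starts before Gallery Tasting ends → Gallery Tasting and Castle Break overlap.
Museum Tour starts exactly when Gallery Tasting ends (back-to-back, no overlap).
Museum Tour starts exactly when Castle Break ends (back-to-back, no overlap).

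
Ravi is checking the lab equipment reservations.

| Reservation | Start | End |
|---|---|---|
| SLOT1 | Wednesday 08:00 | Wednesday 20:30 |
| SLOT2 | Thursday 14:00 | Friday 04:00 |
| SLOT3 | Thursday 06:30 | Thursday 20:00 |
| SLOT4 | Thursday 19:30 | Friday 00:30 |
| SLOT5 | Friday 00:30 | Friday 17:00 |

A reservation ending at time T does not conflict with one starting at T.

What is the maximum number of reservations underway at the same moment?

3

Sort all start/end points and keep a running count:
Wednesday 08:00 start SLOT1 → 1
Wednesday 20:30 end SLOT1 → 0
Thursday 06:30 start SLOT3 → 1
Thursday 14:00 start SLOT2 → 2
Thursday 19:30 start SLOT4 → 3
Thursday 20:00 end SLOT3 → 2
Friday 00:30 end SLOT4 → 1
Friday 00:30 start SLOT5 → 2
Friday 04:00 end SLOT2 → 1
Friday 17:00 end SLOT5 → 0
Peak is 3, at Thursday 19:30 (SLOT2, SLOT3, SLOT4).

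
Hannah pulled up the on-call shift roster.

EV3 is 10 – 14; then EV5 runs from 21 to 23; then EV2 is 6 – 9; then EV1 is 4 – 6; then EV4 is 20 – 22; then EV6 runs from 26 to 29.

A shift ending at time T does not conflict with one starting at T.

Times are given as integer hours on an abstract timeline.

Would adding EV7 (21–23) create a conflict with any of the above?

EV1: ends 6 at or before EV7 starts 21 → clear.
EV2: ends 9 at or before EV7 starts 21 → clear.
EV3: ends 14 at or before EV7 starts 21 → clear.
EV4: starts 20 before EV7 ends 23, and ends 22 after EV7 starts 21 → overlap.
EV5: starts 21 before EV7 ends 23, and ends 23 after EV7 starts 21 → overlap.
EV6: starts 26 at or after EV7 ends 23 → clear.
EV7 overlaps EV4, EV5.

Yes — it overlaps EV4, EV5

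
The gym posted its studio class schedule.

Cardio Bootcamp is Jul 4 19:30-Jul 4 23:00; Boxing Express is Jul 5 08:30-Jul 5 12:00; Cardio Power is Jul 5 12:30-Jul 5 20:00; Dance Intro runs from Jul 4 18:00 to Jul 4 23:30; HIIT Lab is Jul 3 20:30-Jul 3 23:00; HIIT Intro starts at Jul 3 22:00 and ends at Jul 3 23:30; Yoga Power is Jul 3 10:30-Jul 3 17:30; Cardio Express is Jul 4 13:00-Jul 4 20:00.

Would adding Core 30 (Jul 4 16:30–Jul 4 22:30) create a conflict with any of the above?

Yes — it overlaps Cardio Bootcamp, Cardio Express, Dance Intro

Yoga Power: ends Jul 3 17:30 at or before Core 30 starts Jul 4 16:30 → clear.
HIIT Lab: ends Jul 3 23:00 at or before Core 30 starts Jul 4 16:30 → clear.
HIIT Intro: ends Jul 3 23:30 at or before Core 30 starts Jul 4 16:30 → clear.
Cardio Express: starts Jul 4 13:00 before Core 30 ends Jul 4 22:30, and ends Jul 4 20:00 after Core 30 starts Jul 4 16:30 → overlap.
Dance Intro: starts Jul 4 18:00 before Core 30 ends Jul 4 22:30, and ends Jul 4 23:30 after Core 30 starts Jul 4 16:30 → overlap.
Cardio Bootcamp: starts Jul 4 19:30 before Core 30 ends Jul 4 22:30, and ends Jul 4 23:00 after Core 30 starts Jul 4 16:30 → overlap.
Boxing Express: starts Jul 5 08:30 at or after Core 30 ends Jul 4 22:30 → clear.
Cardio Power: starts Jul 5 12:30 at or after Core 30 ends Jul 4 22:30 → clear.
Core 30 overlaps Cardio Express, Dance Intro, Cardio Bootcamp.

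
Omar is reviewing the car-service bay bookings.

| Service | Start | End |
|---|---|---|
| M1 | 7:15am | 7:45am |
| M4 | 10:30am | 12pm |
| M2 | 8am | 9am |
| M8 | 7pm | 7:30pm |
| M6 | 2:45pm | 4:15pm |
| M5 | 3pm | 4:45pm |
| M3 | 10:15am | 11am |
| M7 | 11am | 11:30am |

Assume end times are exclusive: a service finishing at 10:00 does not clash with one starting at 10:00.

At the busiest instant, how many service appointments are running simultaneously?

2

Sweep the timeline, counting +1 at each start and −1 at each end (ends before starts at a tie):
7:15am start M1 → 1
7:45am end M1 → 0
8am start M2 → 1
9am end M2 → 0
10:15am start M3 → 1
10:30am start M4 → 2
11am end M3 → 1
11am start M7 → 2
11:30am end M7 → 1
12pm end M4 → 0
2:45pm start M6 → 1
3pm start M5 → 2
4:15pm end M6 → 1
4:45pm end M5 → 0
7pm start M8 → 1
7:30pm end M8 → 0
Peak is 2, at 10:30am (M3, M4).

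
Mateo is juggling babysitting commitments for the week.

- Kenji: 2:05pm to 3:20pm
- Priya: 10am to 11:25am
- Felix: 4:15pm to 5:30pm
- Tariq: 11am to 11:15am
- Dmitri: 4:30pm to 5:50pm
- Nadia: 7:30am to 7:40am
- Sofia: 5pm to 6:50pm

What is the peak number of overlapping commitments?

Sweep the timeline, counting +1 at each start and −1 at each end (ends before starts at a tie):
7:30am start Nadia → 1
7:40am end Nadia → 0
10am start Priya → 1
11am start Tariq → 2
11:15am end Tariq → 1
11:25am end Priya → 0
2:05pm start Kenji → 1
3:20pm end Kenji → 0
4:15pm start Felix → 1
4:30pm start Dmitri → 2
5pm start Sofia → 3
5:30pm end Felix → 2
5:50pm end Dmitri → 1
6:50pm end Sofia → 0
Peak is 3, at 5pm (Dmitri, Felix, Sofia).

3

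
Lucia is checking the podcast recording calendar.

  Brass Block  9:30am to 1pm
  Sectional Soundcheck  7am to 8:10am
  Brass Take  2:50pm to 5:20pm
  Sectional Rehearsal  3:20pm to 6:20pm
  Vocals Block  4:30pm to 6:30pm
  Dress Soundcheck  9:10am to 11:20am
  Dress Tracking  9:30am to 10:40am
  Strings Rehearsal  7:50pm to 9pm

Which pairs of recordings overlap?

Check each pair: they overlap iff neither finishes before the other starts.
Sorted by start: Sectional Soundcheck, Dress Soundcheck, Brass Block, Dress Tracking, Brass Take, Sectional Rehearsal, Vocals Block, Strings Rehearsal.
Dress Soundcheck starts after Sectional Soundcheck ends, so nothing later overlaps Sectional Soundcheck either.
Brass Block starts before Dress Soundcheck ends → Dress Soundcheck and Brass Block overlap.
Dress Tracking starts before Dress Soundcheck ends → Dress Soundcheck and Dress Tracking overlap.
Brass Take starts after Dress Soundcheck ends, so nothing later overlaps Dress Soundcheck either.
Dress Tracking starts before Brass Block ends → Brass Block and Dress Tracking overlap.
Brass Take starts after Brass Block ends, so nothing later overlaps Brass Block either.
Brass Take starts after Dress Tracking ends, so nothing later overlaps Dress Tracking either.
Sectional Rehearsal starts before Brass Take ends → Brass Take and Sectional Rehearsal overlap.
Vocals Block starts before Brass Take ends → Brass Take and Vocals Block overlap.
Strings Rehearsal starts after Brass Take ends.
Vocals Block starts before Sectional Rehearsal ends → Sectional Rehearsal and Vocals Block overlap.
Strings Rehearsal starts after Sectional Rehearsal ends.
Strings Rehearsal starts after Vocals Block ends.

Brass Block & Dress Soundcheck, Brass Block & Dress Tracking, Brass Take & Sectional Rehearsal, Brass Take & Vocals Block, Dress Soundcheck & Dress Tracking, Sectional Rehearsal & Vocals Block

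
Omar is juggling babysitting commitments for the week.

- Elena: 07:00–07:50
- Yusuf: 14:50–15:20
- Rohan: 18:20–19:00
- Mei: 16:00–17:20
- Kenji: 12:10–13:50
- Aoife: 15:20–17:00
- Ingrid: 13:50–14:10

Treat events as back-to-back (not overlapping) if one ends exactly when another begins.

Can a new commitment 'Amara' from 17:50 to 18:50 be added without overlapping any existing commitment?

No — it overlaps Rohan

Elena: ends 07:50 at or before Amara starts 17:50 → clear.
Kenji: ends 13:50 at or before Amara starts 17:50 → clear.
Ingrid: ends 14:10 at or before Amara starts 17:50 → clear.
Yusuf: ends 15:20 at or before Amara starts 17:50 → clear.
Aoife: ends 17:00 at or before Amara starts 17:50 → clear.
Mei: ends 17:20 at or before Amara starts 17:50 → clear.
Rohan: starts 18:20 before Amara ends 18:50, and ends 19:00 after Amara starts 17:50 → overlap.
Amara overlaps Rohan.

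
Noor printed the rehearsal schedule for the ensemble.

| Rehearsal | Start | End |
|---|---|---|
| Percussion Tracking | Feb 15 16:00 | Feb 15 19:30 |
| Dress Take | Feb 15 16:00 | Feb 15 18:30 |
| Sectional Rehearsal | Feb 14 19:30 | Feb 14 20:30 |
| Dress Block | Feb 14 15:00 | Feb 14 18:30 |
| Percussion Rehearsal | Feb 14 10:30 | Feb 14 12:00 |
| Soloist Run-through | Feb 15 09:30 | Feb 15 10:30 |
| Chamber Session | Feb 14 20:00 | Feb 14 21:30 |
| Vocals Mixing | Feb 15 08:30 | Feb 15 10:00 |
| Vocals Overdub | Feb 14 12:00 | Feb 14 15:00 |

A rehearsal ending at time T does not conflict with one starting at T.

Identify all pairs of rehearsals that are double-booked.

Chamber Session & Sectional Rehearsal, Dress Take & Percussion Tracking, Soloist Run-through & Vocals Mixing

Sorted by start: Percussion Rehearsal, Vocals Overdub, Dress Block, Sectional Rehearsal, Chamber Session, Vocals Mixing, Soloist Run-through, Percussion Tracking, Dress Take.
Vocals Overdub starts exactly when Percussion Rehearsal ends (back-to-back, no overlap), so nothing later overlaps Percussion Rehearsal either.
Dress Block starts exactly when Vocals Overdub ends (back-to-back, no overlap), so nothing later overlaps Vocals Overdub either.
Sectional Rehearsal starts after Dress Block ends, so nothing later overlaps Dress Block either.
Chamber Session starts before Sectional Rehearsal ends → Sectional Rehearsal and Chamber Session overlap.
Vocals Mixing starts after Sectional Rehearsal ends, so nothing later overlaps Sectional Rehearsal either.
Vocals Mixing starts after Chamber Session ends, so nothing later overlaps Chamber Session either.
Soloist Run-through starts before Vocals Mixing ends → Vocals Mixing and Soloist Run-through overlap.
Percussion Tracking starts after Vocals Mixing ends, so nothing later overlaps Vocals Mixing either.
Percussion Tracking starts after Soloist Run-through ends, so nothing later overlaps Soloist Run-through either.
Dress Take starts before Percussion Tracking ends → Percussion Tracking and Dress Take overlap.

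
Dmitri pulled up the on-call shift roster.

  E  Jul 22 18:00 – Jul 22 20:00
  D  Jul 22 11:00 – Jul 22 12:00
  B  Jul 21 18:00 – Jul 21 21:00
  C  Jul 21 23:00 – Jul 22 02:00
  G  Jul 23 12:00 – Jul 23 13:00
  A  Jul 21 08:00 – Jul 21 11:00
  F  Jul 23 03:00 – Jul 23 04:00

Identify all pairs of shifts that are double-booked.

Sorted by start: A, B, C, D, E, F, G.
B starts after A ends, so A has no further overlaps.
C starts after B ends, so B has no further overlaps.
D starts after C ends, so C has no further overlaps.
E starts after D ends, so D has no further overlaps.
F starts after E ends, so E has no further overlaps.
G starts after F ends.

no overlapping pairs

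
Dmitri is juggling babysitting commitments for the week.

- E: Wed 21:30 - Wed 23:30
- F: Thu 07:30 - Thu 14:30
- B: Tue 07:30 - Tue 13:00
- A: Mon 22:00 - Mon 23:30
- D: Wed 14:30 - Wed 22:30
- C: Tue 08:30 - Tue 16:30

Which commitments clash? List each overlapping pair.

Check each pair: they overlap iff neither finishes before the other starts.
Sorted by start: A, B, C, D, E, F.
B starts after A ends, so nothing later overlaps A either.
C starts before B ends → B and C overlap.
D starts after B ends, so nothing later overlaps B either.
D starts after C ends, so nothing later overlaps C either.
E starts before D ends → D and E overlap.
F starts after D ends.
F starts after E ends.

B & C, D & E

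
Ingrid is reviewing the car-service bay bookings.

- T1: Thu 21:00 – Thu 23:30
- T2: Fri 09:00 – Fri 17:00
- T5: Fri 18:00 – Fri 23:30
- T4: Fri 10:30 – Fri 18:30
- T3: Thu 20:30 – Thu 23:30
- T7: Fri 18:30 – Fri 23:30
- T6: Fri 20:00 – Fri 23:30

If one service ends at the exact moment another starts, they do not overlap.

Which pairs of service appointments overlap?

Two intervals overlap when each starts before the other ends.
Sorted by start: T3, T1, T2, T4, T5, T7, T6.
T1 starts before T3 ends → T3 and T1 overlap.
T2 starts after T3 ends; T3 is clear from here.
T2 starts after T1 ends; T1 is clear from here.
T4 starts before T2 ends → T2 and T4 overlap.
T5 starts after T2 ends; T2 is clear from here.
T5 starts before T4 ends → T4 and T5 overlap.
T7 starts exactly when T4 ends (back-to-back, no overlap); T4 is clear from here.
T7 starts before T5 ends → T5 and T7 overlap.
T6 starts before T5 ends → T5 and T6 overlap.
T6 starts before T7 ends → T7 and T6 overlap.

T1 & T3, T2 & T4, T4 & T5, T5 & T6, T5 & T7, T6 & T7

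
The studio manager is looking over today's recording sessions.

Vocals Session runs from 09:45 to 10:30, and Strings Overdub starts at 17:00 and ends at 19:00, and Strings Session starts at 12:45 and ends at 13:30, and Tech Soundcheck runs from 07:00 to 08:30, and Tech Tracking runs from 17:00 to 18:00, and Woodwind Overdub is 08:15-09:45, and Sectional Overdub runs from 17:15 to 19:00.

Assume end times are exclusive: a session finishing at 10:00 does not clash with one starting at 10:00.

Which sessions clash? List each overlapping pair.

Check each pair: they overlap iff neither finishes before the other starts.
Sorted by start: Tech Soundcheck, Woodwind Overdub, Vocals Session, Strings Session, Tech Tracking, Strings Overdub, Sectional Overdub.
Woodwind Overdub starts before Tech Soundcheck ends → Tech Soundcheck and Woodwind Overdub overlap.
Vocals Session starts after Tech Soundcheck ends — done with Tech Soundcheck.
Vocals Session starts exactly when Woodwind Overdub ends (back-to-back, no overlap) — done with Woodwind Overdub.
Strings Session starts after Vocals Session ends — done with Vocals Session.
Tech Tracking starts after Strings Session ends — done with Strings Session.
Strings Overdub starts before Tech Tracking ends → Tech Tracking and Strings Overdub overlap.
Sectional Overdub starts before Tech Tracking ends → Tech Tracking and Sectional Overdub overlap.
Sectional Overdub starts before Strings Overdub ends → Strings Overdub and Sectional Overdub overlap.

Sectional Overdub & Strings Overdub, Sectional Overdub & Tech Tracking, Strings Overdub & Tech Tracking, Tech Soundcheck & Woodwind Overdub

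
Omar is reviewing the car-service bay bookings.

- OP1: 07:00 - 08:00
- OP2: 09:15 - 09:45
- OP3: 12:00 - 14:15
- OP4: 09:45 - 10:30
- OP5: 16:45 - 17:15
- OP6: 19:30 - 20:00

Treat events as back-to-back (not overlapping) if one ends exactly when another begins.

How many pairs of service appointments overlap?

Sorted by start: OP1, OP2, OP4, OP3, OP5, OP6.
OP2 starts after OP1 ends; OP1 is clear from here.
OP4 starts exactly when OP2 ends (back-to-back, no overlap); OP2 is clear from here.
OP3 starts after OP4 ends; OP4 is clear from here.
OP5 starts after OP3 ends; OP3 is clear from here.
OP6 starts after OP5 ends.
No pair overlaps.

0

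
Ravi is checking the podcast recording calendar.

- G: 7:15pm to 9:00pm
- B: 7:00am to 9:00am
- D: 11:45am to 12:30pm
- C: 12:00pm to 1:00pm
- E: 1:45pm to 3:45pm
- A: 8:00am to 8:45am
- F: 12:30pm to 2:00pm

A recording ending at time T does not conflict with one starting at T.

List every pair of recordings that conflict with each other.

Two intervals overlap when each starts before the other ends.
Sorted by start: B, A, D, C, F, E, G.
A starts before B ends → B and A overlap.
D starts after B ends — done with B.
D starts after A ends — done with A.
C starts before D ends → D and C overlap.
F starts exactly when D ends (back-to-back, no overlap) — done with D.
F starts before C ends → C and F overlap.
E starts after C ends — done with C.
E starts before F ends → F and E overlap.
G starts after F ends.
G starts after E ends.

A & B, C & D, C & F, E & F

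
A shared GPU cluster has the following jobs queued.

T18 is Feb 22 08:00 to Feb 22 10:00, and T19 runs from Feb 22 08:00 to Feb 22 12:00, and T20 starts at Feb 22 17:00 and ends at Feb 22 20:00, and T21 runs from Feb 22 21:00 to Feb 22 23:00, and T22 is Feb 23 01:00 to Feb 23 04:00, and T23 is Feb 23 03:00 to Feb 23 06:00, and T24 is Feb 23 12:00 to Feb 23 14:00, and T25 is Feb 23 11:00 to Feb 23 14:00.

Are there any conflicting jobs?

Two intervals overlap when each starts before the other ends.
Sorted by start: T18, T19, T20, T21, T22, T23, T25, T24.
T19 starts before T18 ends → T18 and T19 overlap.
That's a conflict, so the schedule is not conflict-free.

Yes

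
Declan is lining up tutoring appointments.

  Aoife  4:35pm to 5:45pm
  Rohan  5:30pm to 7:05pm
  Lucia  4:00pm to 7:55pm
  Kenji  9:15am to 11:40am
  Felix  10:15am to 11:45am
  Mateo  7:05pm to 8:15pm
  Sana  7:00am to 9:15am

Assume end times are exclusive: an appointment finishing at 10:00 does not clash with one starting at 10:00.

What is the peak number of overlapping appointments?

Sweep the timeline, counting +1 at each start and −1 at each end (ends before starts at a tie):
7:00am start Sana → 1
9:15am end Sana → 0
9:15am start Kenji → 1
10:15am start Felix → 2
11:40am end Kenji → 1
11:45am end Felix → 0
4:00pm start Lucia → 1
4:35pm start Aoife → 2
5:30pm start Rohan → 3
5:45pm end Aoife → 2
7:05pm end Rohan → 1
7:05pm start Mateo → 2
7:55pm end Lucia → 1
8:15pm end Mateo → 0
Peak is 3, at 5:30pm (Aoife, Lucia, Rohan).

3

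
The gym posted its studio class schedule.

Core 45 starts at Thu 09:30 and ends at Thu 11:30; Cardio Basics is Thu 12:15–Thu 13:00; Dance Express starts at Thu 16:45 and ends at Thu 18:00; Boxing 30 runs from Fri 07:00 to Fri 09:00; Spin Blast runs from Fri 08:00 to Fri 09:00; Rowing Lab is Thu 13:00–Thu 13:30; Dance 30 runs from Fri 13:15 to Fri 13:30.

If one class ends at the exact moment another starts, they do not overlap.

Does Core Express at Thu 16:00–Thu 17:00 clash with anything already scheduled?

Core 45: ends Thu 11:30 at or before Core Express starts Thu 16:00 → clear.
Cardio Basics: ends Thu 13:00 at or before Core Express starts Thu 16:00 → clear.
Rowing Lab: ends Thu 13:30 at or before Core Express starts Thu 16:00 → clear.
Dance Express: starts Thu 16:45 before Core Express ends Thu 17:00, and ends Thu 18:00 after Core Express starts Thu 16:00 → overlap.
Boxing 30: starts Fri 07:00 at or after Core Express ends Thu 17:00 → clear.
Spin Blast: starts Fri 08:00 at or after Core Express ends Thu 17:00 → clear.
Dance 30: starts Fri 13:15 at or after Core Express ends Thu 17:00 → clear.
Core Express overlaps Dance Express.

Yes — it overlaps Dance Express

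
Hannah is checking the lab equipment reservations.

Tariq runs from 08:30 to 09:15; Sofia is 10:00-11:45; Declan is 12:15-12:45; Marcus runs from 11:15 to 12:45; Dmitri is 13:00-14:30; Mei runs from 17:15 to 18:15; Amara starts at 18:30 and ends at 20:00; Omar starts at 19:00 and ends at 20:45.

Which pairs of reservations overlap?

Amara & Omar, Declan & Marcus, Marcus & Sofia

Sorted by start: Tariq, Sofia, Marcus, Declan, Dmitri, Mei, Amara, Omar.
Sofia starts after Tariq ends, so Tariq has no further overlaps.
Marcus starts before Sofia ends → Sofia and Marcus overlap.
Declan starts after Sofia ends, so Sofia has no further overlaps.
Declan starts before Marcus ends → Marcus and Declan overlap.
Dmitri starts after Marcus ends, so Marcus has no further overlaps.
Dmitri starts after Declan ends, so Declan has no further overlaps.
Mei starts after Dmitri ends, so Dmitri has no further overlaps.
Amara starts after Mei ends, so Mei has no further overlaps.
Omar starts before Amara ends → Amara and Omar overlap.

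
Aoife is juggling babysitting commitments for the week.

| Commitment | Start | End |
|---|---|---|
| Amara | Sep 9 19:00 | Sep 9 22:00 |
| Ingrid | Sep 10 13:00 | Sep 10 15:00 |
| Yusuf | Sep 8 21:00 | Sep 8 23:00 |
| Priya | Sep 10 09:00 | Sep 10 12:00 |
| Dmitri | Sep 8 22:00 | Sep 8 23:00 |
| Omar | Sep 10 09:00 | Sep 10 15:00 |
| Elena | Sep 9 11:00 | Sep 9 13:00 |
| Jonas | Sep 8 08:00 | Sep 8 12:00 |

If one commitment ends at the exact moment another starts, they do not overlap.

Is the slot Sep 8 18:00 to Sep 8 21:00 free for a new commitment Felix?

Yes — the slot is free

Jonas: ends Sep 8 12:00 at or before Felix starts Sep 8 18:00 → clear.
Yusuf: starts Sep 8 21:00 at or after Felix ends Sep 8 21:00 → clear.
Dmitri: starts Sep 8 22:00 at or after Felix ends Sep 8 21:00 → clear.
Elena: starts Sep 9 11:00 at or after Felix ends Sep 8 21:00 → clear.
Amara: starts Sep 9 19:00 at or after Felix ends Sep 8 21:00 → clear.
Omar: starts Sep 10 09:00 at or after Felix ends Sep 8 21:00 → clear.
Priya: starts Sep 10 09:00 at or after Felix ends Sep 8 21:00 → clear.
Ingrid: starts Sep 10 13:00 at or after Felix ends Sep 8 21:00 → clear.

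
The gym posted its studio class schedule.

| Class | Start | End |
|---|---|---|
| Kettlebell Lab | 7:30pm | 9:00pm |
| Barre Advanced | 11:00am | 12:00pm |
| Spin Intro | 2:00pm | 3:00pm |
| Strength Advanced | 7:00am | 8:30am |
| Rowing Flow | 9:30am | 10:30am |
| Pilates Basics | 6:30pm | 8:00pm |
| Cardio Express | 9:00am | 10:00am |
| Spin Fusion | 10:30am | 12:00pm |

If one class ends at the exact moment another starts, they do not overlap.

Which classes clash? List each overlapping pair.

Sorted by start: Strength Advanced, Cardio Express, Rowing Flow, Spin Fusion, Barre Advanced, Spin Intro, Pilates Basics, Kettlebell Lab.
Cardio Express starts after Strength Advanced ends; Strength Advanced is clear from here.
Rowing Flow starts before Cardio Express ends → Cardio Express and Rowing Flow overlap.
Spin Fusion starts after Cardio Express ends; Cardio Express is clear from here.
Spin Fusion starts exactly when Rowing Flow ends (back-to-back, no overlap); Rowing Flow is clear from here.
Barre Advanced starts before Spin Fusion ends → Spin Fusion and Barre Advanced overlap.
Spin Intro starts after Spin Fusion ends; Spin Fusion is clear from here.
Spin Intro starts after Barre Advanced ends; Barre Advanced is clear from here.
Pilates Basics starts after Spin Intro ends; Spin Intro is clear from here.
Kettlebell Lab starts before Pilates Basics ends → Pilates Basics and Kettlebell Lab overlap.

Barre Advanced & Spin Fusion, Cardio Express & Rowing Flow, Kettlebell Lab & Pilates Basics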